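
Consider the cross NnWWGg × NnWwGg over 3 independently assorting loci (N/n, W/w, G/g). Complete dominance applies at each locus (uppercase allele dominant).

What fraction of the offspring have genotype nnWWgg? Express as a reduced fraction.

P(nnWWgg) = 1/32

NnWWGg gametes: NWG×2, NWg×2, nWG×2, nWg×2
NnWwGg gametes: NWG×1, NWg×1, NwG×1, Nwg×1, nWG×1, nWg×1, nwG×1, nwg×1
NnWWGg×NnWwGg grid (8·8=64): NNWWGG=2 NNWWGg=4 NNWWgg=2 NNWwGG=2 NNWwGg=4 NNWwgg=2 NnWWGG=4 NnWWGg=8 NnWWgg=4 NnWwGG=4 NnWwGg=8 NnWwgg=4 nnWWGG=2 nnWWGg=4 nnWWgg=2 nnWwGG=2 nnWwGg=4 nnWwgg=2
nnWWgg hits 2/64; gcd=2; 2÷2/64÷2 = 1/32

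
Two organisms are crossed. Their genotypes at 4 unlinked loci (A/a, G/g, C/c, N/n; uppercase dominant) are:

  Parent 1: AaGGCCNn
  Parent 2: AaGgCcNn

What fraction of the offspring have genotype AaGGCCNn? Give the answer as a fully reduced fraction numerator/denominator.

AaGGCCNn gametes: AGCN×4, AGCn×4, aGCN×4, aGCn×4
AaGgCcNn gametes: AGCN×1, AGCn×1, AGcN×1, AGcn×1, AgCN×1, AgCn×1, AgcN×1, Agcn×1, aGCN×1, aGCn×1, aGcN×1, aGcn×1, agCN×1, agCn×1, agcN×1, agcn×1
AaGGCCNn×AaGgCcNn grid (16·16=256): AAGGCCNN=4 AAGGCCNn=8 AAGGCCnn=4 AAGGCcNN=4 AAGGCcNn=8 AAGGCcnn=4 AAGgCCNN=4 AAGgCCNn=8 AAGgCCnn=4 AAGgCcNN=4 AAGgCcNn=8 AAGgCcnn=4 AaGGCCNN=8 AaGGCCNn=16 AaGGCCnn=8 AaGGCcNN=8 AaGGCcNn=16 AaGGCcnn=8 AaGgCCNN=8 AaGgCCNn=16 AaGgCCnn=8 AaGgCcNN=8 AaGgCcNn=16 AaGgCcnn=8 aaGGCCNN=4 aaGGCCNn=8 aaGGCCnn=4 aaGGCcNN=4 aaGGCcNn=8 aaGGCcnn=4 aaGgCCNN=4 aaGgCCNn=8 aaGgCCnn=4 aaGgCcNN=4 aaGgCcNn=8 aaGgCcnn=4
AaGGCCNn hits 16/256; gcd=16; 16÷16/256÷16 = 1/16

P(AaGGCCNn) = 1/16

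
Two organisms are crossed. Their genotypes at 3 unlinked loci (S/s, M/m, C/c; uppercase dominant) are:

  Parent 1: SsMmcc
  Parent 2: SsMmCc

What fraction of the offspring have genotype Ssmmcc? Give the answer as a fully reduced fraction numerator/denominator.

P(Ssmmcc) = 1/16

SsMmcc gametes: SMc×2, Smc×2, sMc×2, smc×2
SsMmCc gametes: SMC×1, SMc×1, SmC×1, Smc×1, sMC×1, sMc×1, smC×1, smc×1
SsMmcc×SsMmCc grid (8·8=64): SSMMCc=2 SSMMcc=2 SSMmCc=4 SSMmcc=4 SSmmCc=2 SSmmcc=2 SsMMCc=4 SsMMcc=4 SsMmCc=8 SsMmcc=8 SsmmCc=4 Ssmmcc=4 ssMMCc=2 ssMMcc=2 ssMmCc=4 ssMmcc=4 ssmmCc=2 ssmmcc=2
Ssmmcc hits 4/64; gcd=4; 4÷4/64÷4 = 1/16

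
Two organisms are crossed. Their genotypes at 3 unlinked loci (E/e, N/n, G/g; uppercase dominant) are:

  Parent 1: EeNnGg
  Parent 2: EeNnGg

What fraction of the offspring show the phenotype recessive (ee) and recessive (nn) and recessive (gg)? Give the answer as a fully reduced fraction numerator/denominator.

EeNnGg gametes: ENG×1, ENg×1, EnG×1, Eng×1, eNG×1, eNg×1, enG×1, eng×1
EeNnGg gametes: ENG×1, ENg×1, EnG×1, Eng×1, eNG×1, eNg×1, enG×1, eng×1
EeNnGg×EeNnGg grid (8·8=64): EENNGG=1 EENNGg=2 EENNgg=1 EENnGG=2 EENnGg=4 EENngg=2 EEnnGG=1 EEnnGg=2 EEnngg=1 EeNNGG=2 EeNNGg=4 EeNNgg=2 EeNnGG=4 EeNnGg=8 EeNngg=4 EennGG=2 EennGg=4 Eenngg=2 eeNNGG=1 eeNNGg=2 eeNNgg=1 eeNnGG=2 eeNnGg=4 eeNngg=2 eennGG=1 eennGg=2 eenngg=1
ee nn gg hits 1/64; gcd=1; 1÷1/64÷1 = 1/64

P(ee nn gg) = 1/64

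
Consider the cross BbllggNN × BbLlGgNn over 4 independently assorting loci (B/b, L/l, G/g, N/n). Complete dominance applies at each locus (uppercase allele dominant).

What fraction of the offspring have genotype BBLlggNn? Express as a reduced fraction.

BbllggNN gametes: BlgN×8, blgN×8
BbLlGgNn gametes: BLGN×1, BLGn×1, BLgN×1, BLgn×1, BlGN×1, BlGn×1, BlgN×1, Blgn×1, bLGN×1, bLGn×1, bLgN×1, bLgn×1, blGN×1, blGn×1, blgN×1, blgn×1
BbllggNN×BbLlGgNn grid (16·16=256): BBLlGgNN=8 BBLlGgNn=8 BBLlggNN=8 BBLlggNn=8 BBllGgNN=8 BBllGgNn=8 BBllggNN=8 BBllggNn=8 BbLlGgNN=16 BbLlGgNn=16 BbLlggNN=16 BbLlggNn=16 BbllGgNN=16 BbllGgNn=16 BbllggNN=16 BbllggNn=16 bbLlGgNN=8 bbLlGgNn=8 bbLlggNN=8 bbLlggNn=8 bbllGgNN=8 bbllGgNn=8 bbllggNN=8 bbllggNn=8
BBLlggNn hits 8/256; gcd=8; 8÷8/256÷8 = 1/32

P(BBLlggNn) = 1/32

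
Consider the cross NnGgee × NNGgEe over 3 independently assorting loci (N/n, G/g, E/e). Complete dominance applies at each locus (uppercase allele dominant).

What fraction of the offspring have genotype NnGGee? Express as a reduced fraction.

NnGgee gametes: NGe×2, Nge×2, nGe×2, nge×2
NNGgEe gametes: NGE×2, NGe×2, NgE×2, Nge×2
NnGgee×NNGgEe grid (8·8=64): NNGGEe=4 NNGGee=4 NNGgEe=8 NNGgee=8 NNggEe=4 NNggee=4 NnGGEe=4 NnGGee=4 NnGgEe=8 NnGgee=8 NnggEe=4 Nnggee=4
NnGGee hits 4/64; gcd=4; 4÷4/64÷4 = 1/16

P(NnGGee) = 1/16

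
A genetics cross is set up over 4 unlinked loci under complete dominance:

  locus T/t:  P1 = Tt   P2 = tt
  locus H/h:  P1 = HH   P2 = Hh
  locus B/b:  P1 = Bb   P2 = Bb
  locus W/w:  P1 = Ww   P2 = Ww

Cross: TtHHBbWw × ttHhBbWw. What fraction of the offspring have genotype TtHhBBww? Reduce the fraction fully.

P(TtHhBBww) = 1/64

TtHHBbWw gametes: THBW×2, THBw×2, THbW×2, THbw×2, tHBW×2, tHBw×2, tHbW×2, tHbw×2
ttHhBbWw gametes: tHBW×2, tHBw×2, tHbW×2, tHbw×2, thBW×2, thBw×2, thbW×2, thbw×2
TtHHBbWw×ttHhBbWw grid (16·16=256): TtHHBBWW=4 TtHHBBWw=8 TtHHBBww=4 TtHHBbWW=8 TtHHBbWw=16 TtHHBbww=8 TtHHbbWW=4 TtHHbbWw=8 TtHHbbww=4 TtHhBBWW=4 TtHhBBWw=8 TtHhBBww=4 TtHhBbWW=8 TtHhBbWw=16 TtHhBbww=8 TtHhbbWW=4 TtHhbbWw=8 TtHhbbww=4 ttHHBBWW=4 ttHHBBWw=8 ttHHBBww=4 ttHHBbWW=8 ttHHBbWw=16 ttHHBbww=8 ttHHbbWW=4 ttHHbbWw=8 ttHHbbww=4 ttHhBBWW=4 ttHhBBWw=8 ttHhBBww=4 ttHhBbWW=8 ttHhBbWw=16 ttHhBbww=8 ttHhbbWW=4 ttHhbbWw=8 ttHhbbww=4
TtHhBBww hits 4/256; gcd=4; 4÷4/256÷4 = 1/64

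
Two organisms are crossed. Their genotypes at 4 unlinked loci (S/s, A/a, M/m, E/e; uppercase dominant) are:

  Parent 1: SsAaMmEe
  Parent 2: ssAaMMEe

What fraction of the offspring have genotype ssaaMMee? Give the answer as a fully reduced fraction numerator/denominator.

P(ssaaMMee) = 1/64

SsAaMmEe gametes: SAME×1, SAMe×1, SAmE×1, SAme×1, SaME×1, SaMe×1, SamE×1, Same×1, sAME×1, sAMe×1, sAmE×1, sAme×1, saME×1, saMe×1, samE×1, same×1
ssAaMMEe gametes: sAME×4, sAMe×4, saME×4, saMe×4
SsAaMmEe×ssAaMMEe grid (16·16=256): SsAAMMEE=4 SsAAMMEe=8 SsAAMMee=4 SsAAMmEE=4 SsAAMmEe=8 SsAAMmee=4 SsAaMMEE=8 SsAaMMEe=16 SsAaMMee=8 SsAaMmEE=8 SsAaMmEe=16 SsAaMmee=8 SsaaMMEE=4 SsaaMMEe=8 SsaaMMee=4 SsaaMmEE=4 SsaaMmEe=8 SsaaMmee=4 ssAAMMEE=4 ssAAMMEe=8 ssAAMMee=4 ssAAMmEE=4 ssAAMmEe=8 ssAAMmee=4 ssAaMMEE=8 ssAaMMEe=16 ssAaMMee=8 ssAaMmEE=8 ssAaMmEe=16 ssAaMmee=8 ssaaMMEE=4 ssaaMMEe=8 ssaaMMee=4 ssaaMmEE=4 ssaaMmEe=8 ssaaMmee=4
ssaaMMee hits 4/256; gcd=4; 4÷4/256÷4 = 1/64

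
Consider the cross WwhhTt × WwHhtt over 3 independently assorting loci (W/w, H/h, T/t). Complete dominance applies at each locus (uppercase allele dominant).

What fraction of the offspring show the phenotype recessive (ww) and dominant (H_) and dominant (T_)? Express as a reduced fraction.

WwhhTt gametes: WhT×2, Wht×2, whT×2, wht×2
WwHhtt gametes: WHt×2, Wht×2, wHt×2, wht×2
WwhhTt×WwHhtt grid (8·8=64): WWHhTt=4 WWHhtt=4 WWhhTt=4 WWhhtt=4 WwHhTt=8 WwHhtt=8 WwhhTt=8 Wwhhtt=8 wwHhTt=4 wwHhtt=4 wwhhTt=4 wwhhtt=4
ww H_ T_ hits 4/64; gcd=4; 4÷4/64÷4 = 1/16

P(ww H_ T_) = 1/16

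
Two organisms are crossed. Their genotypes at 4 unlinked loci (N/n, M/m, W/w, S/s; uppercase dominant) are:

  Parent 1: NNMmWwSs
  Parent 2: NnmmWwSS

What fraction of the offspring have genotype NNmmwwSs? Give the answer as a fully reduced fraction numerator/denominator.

P(NNmmwwSs) = 1/32

NNMmWwSs gametes: NMWS×2, NMWs×2, NMwS×2, NMws×2, NmWS×2, NmWs×2, NmwS×2, Nmws×2
NnmmWwSS gametes: NmWS×4, NmwS×4, nmWS×4, nmwS×4
NNMmWwSs×NnmmWwSS grid (16·16=256): NNMmWWSS=8 NNMmWWSs=8 NNMmWwSS=16 NNMmWwSs=16 NNMmwwSS=8 NNMmwwSs=8 NNmmWWSS=8 NNmmWWSs=8 NNmmWwSS=16 NNmmWwSs=16 NNmmwwSS=8 NNmmwwSs=8 NnMmWWSS=8 NnMmWWSs=8 NnMmWwSS=16 NnMmWwSs=16 NnMmwwSS=8 NnMmwwSs=8 NnmmWWSS=8 NnmmWWSs=8 NnmmWwSS=16 NnmmWwSs=16 NnmmwwSS=8 NnmmwwSs=8
NNmmwwSs hits 8/256; gcd=8; 8÷8/256÷8 = 1/32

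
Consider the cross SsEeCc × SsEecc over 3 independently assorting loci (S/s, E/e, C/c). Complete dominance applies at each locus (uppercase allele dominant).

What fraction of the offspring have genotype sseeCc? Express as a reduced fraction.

P(sseeCc) = 1/32

SsEeCc gametes: SEC×1, SEc×1, SeC×1, Sec×1, sEC×1, sEc×1, seC×1, sec×1
SsEecc gametes: SEc×2, Sec×2, sEc×2, sec×2
SsEeCc×SsEecc grid (8·8=64): SSEECc=2 SSEEcc=2 SSEeCc=4 SSEecc=4 SSeeCc=2 SSeecc=2 SsEECc=4 SsEEcc=4 SsEeCc=8 SsEecc=8 SseeCc=4 Sseecc=4 ssEECc=2 ssEEcc=2 ssEeCc=4 ssEecc=4 sseeCc=2 sseecc=2
sseeCc hits 2/64; gcd=2; 2÷2/64÷2 = 1/32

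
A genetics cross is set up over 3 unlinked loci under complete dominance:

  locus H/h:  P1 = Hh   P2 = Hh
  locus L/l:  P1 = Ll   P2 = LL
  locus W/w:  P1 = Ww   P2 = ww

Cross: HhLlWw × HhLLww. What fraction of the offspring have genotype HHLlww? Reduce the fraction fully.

HhLlWw gametes: HLW×1, HLw×1, HlW×1, Hlw×1, hLW×1, hLw×1, hlW×1, hlw×1
HhLLww gametes: HLw×4, hLw×4
HhLlWw×HhLLww grid (8·8=64): HHLLWw=4 HHLLww=4 HHLlWw=4 HHLlww=4 HhLLWw=8 HhLLww=8 HhLlWw=8 HhLlww=8 hhLLWw=4 hhLLww=4 hhLlWw=4 hhLlww=4
HHLlww hits 4/64; gcd=4; 4÷4/64÷4 = 1/16

P(HHLlww) = 1/16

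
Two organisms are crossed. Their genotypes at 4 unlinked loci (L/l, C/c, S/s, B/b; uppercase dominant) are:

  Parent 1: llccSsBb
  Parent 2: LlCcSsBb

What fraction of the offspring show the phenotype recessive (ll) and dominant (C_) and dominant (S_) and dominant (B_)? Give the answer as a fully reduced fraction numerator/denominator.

P(ll C_ S_ B_) = 9/64

llccSsBb gametes: lcSB×4, lcSb×4, lcsB×4, lcsb×4
LlCcSsBb gametes: LCSB×1, LCSb×1, LCsB×1, LCsb×1, LcSB×1, LcSb×1, LcsB×1, Lcsb×1, lCSB×1, lCSb×1, lCsB×1, lCsb×1, lcSB×1, lcSb×1, lcsB×1, lcsb×1
llccSsBb×LlCcSsBb grid (16·16=256): LlCcSSBB=4 LlCcSSBb=8 LlCcSSbb=4 LlCcSsBB=8 LlCcSsBb=16 LlCcSsbb=8 LlCcssBB=4 LlCcssBb=8 LlCcssbb=4 LlccSSBB=4 LlccSSBb=8 LlccSSbb=4 LlccSsBB=8 LlccSsBb=16 LlccSsbb=8 LlccssBB=4 LlccssBb=8 Llccssbb=4 llCcSSBB=4 llCcSSBb=8 llCcSSbb=4 llCcSsBB=8 llCcSsBb=16 llCcSsbb=8 llCcssBB=4 llCcssBb=8 llCcssbb=4 llccSSBB=4 llccSSBb=8 llccSSbb=4 llccSsBB=8 llccSsBb=16 llccSsbb=8 llccssBB=4 llccssBb=8 llccssbb=4
ll C_ S_ B_ hits 36/256; gcd=4; 36÷4/256÷4 = 9/64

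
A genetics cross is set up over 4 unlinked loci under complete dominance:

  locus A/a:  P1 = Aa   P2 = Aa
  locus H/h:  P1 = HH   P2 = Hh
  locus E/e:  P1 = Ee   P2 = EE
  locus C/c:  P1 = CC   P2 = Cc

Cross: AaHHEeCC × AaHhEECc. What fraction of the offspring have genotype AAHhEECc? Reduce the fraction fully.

P(AAHhEECc) = 1/32

AaHHEeCC gametes: AHEC×4, AHeC×4, aHEC×4, aHeC×4
AaHhEECc gametes: AHEC×2, AHEc×2, AhEC×2, AhEc×2, aHEC×2, aHEc×2, ahEC×2, ahEc×2
AaHHEeCC×AaHhEECc grid (16·16=256): AAHHEECC=8 AAHHEECc=8 AAHHEeCC=8 AAHHEeCc=8 AAHhEECC=8 AAHhEECc=8 AAHhEeCC=8 AAHhEeCc=8 AaHHEECC=16 AaHHEECc=16 AaHHEeCC=16 AaHHEeCc=16 AaHhEECC=16 AaHhEECc=16 AaHhEeCC=16 AaHhEeCc=16 aaHHEECC=8 aaHHEECc=8 aaHHEeCC=8 aaHHEeCc=8 aaHhEECC=8 aaHhEECc=8 aaHhEeCC=8 aaHhEeCc=8
AAHhEECc hits 8/256; gcd=8; 8÷8/256÷8 = 1/32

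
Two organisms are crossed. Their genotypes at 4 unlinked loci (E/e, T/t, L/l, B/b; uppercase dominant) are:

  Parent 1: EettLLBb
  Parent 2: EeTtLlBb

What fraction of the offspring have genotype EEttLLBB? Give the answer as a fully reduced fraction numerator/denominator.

EettLLBb gametes: EtLB×4, EtLb×4, etLB×4, etLb×4
EeTtLlBb gametes: ETLB×1, ETLb×1, ETlB×1, ETlb×1, EtLB×1, EtLb×1, EtlB×1, Etlb×1, eTLB×1, eTLb×1, eTlB×1, eTlb×1, etLB×1, etLb×1, etlB×1, etlb×1
EettLLBb×EeTtLlBb grid (16·16=256): EETtLLBB=4 EETtLLBb=8 EETtLLbb=4 EETtLlBB=4 EETtLlBb=8 EETtLlbb=4 EEttLLBB=4 EEttLLBb=8 EEttLLbb=4 EEttLlBB=4 EEttLlBb=8 EEttLlbb=4 EeTtLLBB=8 EeTtLLBb=16 EeTtLLbb=8 EeTtLlBB=8 EeTtLlBb=16 EeTtLlbb=8 EettLLBB=8 EettLLBb=16 EettLLbb=8 EettLlBB=8 EettLlBb=16 EettLlbb=8 eeTtLLBB=4 eeTtLLBb=8 eeTtLLbb=4 eeTtLlBB=4 eeTtLlBb=8 eeTtLlbb=4 eettLLBB=4 eettLLBb=8 eettLLbb=4 eettLlBB=4 eettLlBb=8 eettLlbb=4
EEttLLBB hits 4/256; gcd=4; 4÷4/256÷4 = 1/64

P(EEttLLBB) = 1/64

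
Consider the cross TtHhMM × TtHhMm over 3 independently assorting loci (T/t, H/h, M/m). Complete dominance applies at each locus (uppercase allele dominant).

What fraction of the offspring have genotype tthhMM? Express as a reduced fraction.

TtHhMM gametes: THM×2, ThM×2, tHM×2, thM×2
TtHhMm gametes: THM×1, THm×1, ThM×1, Thm×1, tHM×1, tHm×1, thM×1, thm×1
TtHhMM×TtHhMm grid (8·8=64): TTHHMM=2 TTHHMm=2 TTHhMM=4 TTHhMm=4 TThhMM=2 TThhMm=2 TtHHMM=4 TtHHMm=4 TtHhMM=8 TtHhMm=8 TthhMM=4 TthhMm=4 ttHHMM=2 ttHHMm=2 ttHhMM=4 ttHhMm=4 tthhMM=2 tthhMm=2
tthhMM hits 2/64; gcd=2; 2÷2/64÷2 = 1/32

P(tthhMM) = 1/32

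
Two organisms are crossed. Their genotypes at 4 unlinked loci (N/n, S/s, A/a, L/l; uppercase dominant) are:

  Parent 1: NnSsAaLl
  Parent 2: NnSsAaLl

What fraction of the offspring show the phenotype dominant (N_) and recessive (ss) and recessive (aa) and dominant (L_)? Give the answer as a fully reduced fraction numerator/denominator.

NnSsAaLl gametes: NSAL×1, NSAl×1, NSaL×1, NSal×1, NsAL×1, NsAl×1, NsaL×1, Nsal×1, nSAL×1, nSAl×1, nSaL×1, nSal×1, nsAL×1, nsAl×1, nsaL×1, nsal×1
NnSsAaLl gametes: NSAL×1, NSAl×1, NSaL×1, NSal×1, NsAL×1, NsAl×1, NsaL×1, Nsal×1, nSAL×1, nSAl×1, nSaL×1, nSal×1, nsAL×1, nsAl×1, nsaL×1, nsal×1
NnSsAaLl×NnSsAaLl grid (16·16=256): NNSSAALL=1 NNSSAALl=2 NNSSAAll=1 NNSSAaLL=2 NNSSAaLl=4 NNSSAall=2 NNSSaaLL=1 NNSSaaLl=2 NNSSaall=1 NNSsAALL=2 NNSsAALl=4 NNSsAAll=2 NNSsAaLL=4 NNSsAaLl=8 NNSsAall=4 NNSsaaLL=2 NNSsaaLl=4 NNSsaall=2 NNssAALL=1 NNssAALl=2 NNssAAll=1 NNssAaLL=2 NNssAaLl=4 NNssAall=2 NNssaaLL=1 NNssaaLl=2 NNssaall=1 NnSSAALL=2 NnSSAALl=4 NnSSAAll=2 NnSSAaLL=4 NnSSAaLl=8 NnSSAall=4 NnSSaaLL=2 NnSSaaLl=4 NnSSaall=2 NnSsAALL=4 NnSsAALl=8 NnSsAAll=4 NnSsAaLL=8 NnSsAaLl=16 NnSsAall=8 NnSsaaLL=4 NnSsaaLl=8 NnSsaall=4 NnssAALL=2 NnssAALl=4 NnssAAll=2 NnssAaLL=4 NnssAaLl=8 NnssAall=4 NnssaaLL=2 NnssaaLl=4 Nnssaall=2 nnSSAALL=1 nnSSAALl=2 nnSSAAll=1 nnSSAaLL=2 nnSSAaLl=4 nnSSAall=2 nnSSaaLL=1 nnSSaaLl=2 nnSSaall=1 nnSsAALL=2 nnSsAALl=4 nnSsAAll=2 nnSsAaLL=4 nnSsAaLl=8 nnSsAall=4 nnSsaaLL=2 nnSsaaLl=4 nnSsaall=2 nnssAALL=1 nnssAALl=2 nnssAAll=1 nnssAaLL=2 nnssAaLl=4 nnssAall=2 nnssaaLL=1 nnssaaLl=2 nnssaall=1
N_ ss aa L_ hits 9/256; gcd=1; 9÷1/256÷1 = 9/256

P(N_ ss aa L_) = 9/256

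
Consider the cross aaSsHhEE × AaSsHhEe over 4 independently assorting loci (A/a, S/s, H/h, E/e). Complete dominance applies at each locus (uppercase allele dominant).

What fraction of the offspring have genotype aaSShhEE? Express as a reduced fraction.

P(aaSShhEE) = 1/64

aaSsHhEE gametes: aSHE×4, aShE×4, asHE×4, ashE×4
AaSsHhEe gametes: ASHE×1, ASHe×1, AShE×1, AShe×1, AsHE×1, AsHe×1, AshE×1, Ashe×1, aSHE×1, aSHe×1, aShE×1, aShe×1, asHE×1, asHe×1, ashE×1, ashe×1
aaSsHhEE×AaSsHhEe grid (16·16=256): AaSSHHEE=4 AaSSHHEe=4 AaSSHhEE=8 AaSSHhEe=8 AaSShhEE=4 AaSShhEe=4 AaSsHHEE=8 AaSsHHEe=8 AaSsHhEE=16 AaSsHhEe=16 AaSshhEE=8 AaSshhEe=8 AassHHEE=4 AassHHEe=4 AassHhEE=8 AassHhEe=8 AasshhEE=4 AasshhEe=4 aaSSHHEE=4 aaSSHHEe=4 aaSSHhEE=8 aaSSHhEe=8 aaSShhEE=4 aaSShhEe=4 aaSsHHEE=8 aaSsHHEe=8 aaSsHhEE=16 aaSsHhEe=16 aaSshhEE=8 aaSshhEe=8 aassHHEE=4 aassHHEe=4 aassHhEE=8 aassHhEe=8 aasshhEE=4 aasshhEe=4
aaSShhEE hits 4/256; gcd=4; 4÷4/256÷4 = 1/64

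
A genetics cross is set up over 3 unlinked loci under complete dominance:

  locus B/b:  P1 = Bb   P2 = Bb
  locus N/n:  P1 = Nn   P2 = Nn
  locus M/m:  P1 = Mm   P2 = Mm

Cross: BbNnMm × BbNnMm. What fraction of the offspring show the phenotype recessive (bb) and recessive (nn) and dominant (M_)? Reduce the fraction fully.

P(bb nn M_) = 3/64

BbNnMm gametes: BNM×1, BNm×1, BnM×1, Bnm×1, bNM×1, bNm×1, bnM×1, bnm×1
BbNnMm gametes: BNM×1, BNm×1, BnM×1, Bnm×1, bNM×1, bNm×1, bnM×1, bnm×1
BbNnMm×BbNnMm grid (8·8=64): BBNNMM=1 BBNNMm=2 BBNNmm=1 BBNnMM=2 BBNnMm=4 BBNnmm=2 BBnnMM=1 BBnnMm=2 BBnnmm=1 BbNNMM=2 BbNNMm=4 BbNNmm=2 BbNnMM=4 BbNnMm=8 BbNnmm=4 BbnnMM=2 BbnnMm=4 Bbnnmm=2 bbNNMM=1 bbNNMm=2 bbNNmm=1 bbNnMM=2 bbNnMm=4 bbNnmm=2 bbnnMM=1 bbnnMm=2 bbnnmm=1
bb nn M_ hits 3/64; gcd=1; 3÷1/64÷1 = 3/64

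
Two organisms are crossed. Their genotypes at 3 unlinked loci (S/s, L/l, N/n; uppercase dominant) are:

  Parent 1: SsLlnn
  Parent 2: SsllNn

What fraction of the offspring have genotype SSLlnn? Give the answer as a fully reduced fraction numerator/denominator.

P(SSLlnn) = 1/16

SsLlnn gametes: SLn×2, Sln×2, sLn×2, sln×2
SsllNn gametes: SlN×2, Sln×2, slN×2, sln×2
SsLlnn×SsllNn grid (8·8=64): SSLlNn=4 SSLlnn=4 SSllNn=4 SSllnn=4 SsLlNn=8 SsLlnn=8 SsllNn=8 Ssllnn=8 ssLlNn=4 ssLlnn=4 ssllNn=4 ssllnn=4
SSLlnn hits 4/64; gcd=4; 4÷4/64÷4 = 1/16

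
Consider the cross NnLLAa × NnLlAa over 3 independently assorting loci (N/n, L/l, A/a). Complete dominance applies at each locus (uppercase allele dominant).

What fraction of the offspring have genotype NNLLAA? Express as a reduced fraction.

NnLLAa gametes: NLA×2, NLa×2, nLA×2, nLa×2
NnLlAa gametes: NLA×1, NLa×1, NlA×1, Nla×1, nLA×1, nLa×1, nlA×1, nla×1
NnLLAa×NnLlAa grid (8·8=64): NNLLAA=2 NNLLAa=4 NNLLaa=2 NNLlAA=2 NNLlAa=4 NNLlaa=2 NnLLAA=4 NnLLAa=8 NnLLaa=4 NnLlAA=4 NnLlAa=8 NnLlaa=4 nnLLAA=2 nnLLAa=4 nnLLaa=2 nnLlAA=2 nnLlAa=4 nnLlaa=2
NNLLAA hits 2/64; gcd=2; 2÷2/64÷2 = 1/32

P(NNLLAA) = 1/32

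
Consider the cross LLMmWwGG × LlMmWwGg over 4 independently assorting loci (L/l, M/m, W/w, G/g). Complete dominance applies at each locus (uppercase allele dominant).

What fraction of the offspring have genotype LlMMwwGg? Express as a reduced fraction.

P(LlMMwwGg) = 1/64

LLMmWwGG gametes: LMWG×4, LMwG×4, LmWG×4, LmwG×4
LlMmWwGg gametes: LMWG×1, LMWg×1, LMwG×1, LMwg×1, LmWG×1, LmWg×1, LmwG×1, Lmwg×1, lMWG×1, lMWg×1, lMwG×1, lMwg×1, lmWG×1, lmWg×1, lmwG×1, lmwg×1
LLMmWwGG×LlMmWwGg grid (16·16=256): LLMMWWGG=4 LLMMWWGg=4 LLMMWwGG=8 LLMMWwGg=8 LLMMwwGG=4 LLMMwwGg=4 LLMmWWGG=8 LLMmWWGg=8 LLMmWwGG=16 LLMmWwGg=16 LLMmwwGG=8 LLMmwwGg=8 LLmmWWGG=4 LLmmWWGg=4 LLmmWwGG=8 LLmmWwGg=8 LLmmwwGG=4 LLmmwwGg=4 LlMMWWGG=4 LlMMWWGg=4 LlMMWwGG=8 LlMMWwGg=8 LlMMwwGG=4 LlMMwwGg=4 LlMmWWGG=8 LlMmWWGg=8 LlMmWwGG=16 LlMmWwGg=16 LlMmwwGG=8 LlMmwwGg=8 LlmmWWGG=4 LlmmWWGg=4 LlmmWwGG=8 LlmmWwGg=8 LlmmwwGG=4 LlmmwwGg=4
LlMMwwGg hits 4/256; gcd=4; 4÷4/256÷4 = 1/64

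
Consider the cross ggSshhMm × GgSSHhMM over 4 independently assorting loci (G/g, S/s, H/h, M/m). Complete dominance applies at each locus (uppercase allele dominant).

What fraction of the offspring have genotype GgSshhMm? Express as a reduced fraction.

ggSshhMm gametes: gShM×4, gShm×4, gshM×4, gshm×4
GgSSHhMM gametes: GSHM×4, GShM×4, gSHM×4, gShM×4
ggSshhMm×GgSSHhMM grid (16·16=256): GgSSHhMM=16 GgSSHhMm=16 GgSShhMM=16 GgSShhMm=16 GgSsHhMM=16 GgSsHhMm=16 GgSshhMM=16 GgSshhMm=16 ggSSHhMM=16 ggSSHhMm=16 ggSShhMM=16 ggSShhMm=16 ggSsHhMM=16 ggSsHhMm=16 ggSshhMM=16 ggSshhMm=16
GgSshhMm hits 16/256; gcd=16; 16÷16/256÷16 = 1/16

P(GgSshhMm) = 1/16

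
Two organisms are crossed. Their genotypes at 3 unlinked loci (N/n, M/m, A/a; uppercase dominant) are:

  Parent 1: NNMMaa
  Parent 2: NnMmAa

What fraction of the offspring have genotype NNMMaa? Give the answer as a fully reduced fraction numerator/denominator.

P(NNMMaa) = 1/8

NNMMaa gametes: NMa×8
NnMmAa gametes: NMA×1, NMa×1, NmA×1, Nma×1, nMA×1, nMa×1, nmA×1, nma×1
NNMMaa×NnMmAa grid (8·8=64): NNMMAa=8 NNMMaa=8 NNMmAa=8 NNMmaa=8 NnMMAa=8 NnMMaa=8 NnMmAa=8 NnMmaa=8
NNMMaa hits 8/64; gcd=8; 8÷8/64÷8 = 1/8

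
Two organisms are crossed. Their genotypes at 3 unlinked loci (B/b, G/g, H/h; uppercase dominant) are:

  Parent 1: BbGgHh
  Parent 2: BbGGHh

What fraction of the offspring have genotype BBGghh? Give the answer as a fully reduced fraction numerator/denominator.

P(BBGghh) = 1/32

BbGgHh gametes: BGH×1, BGh×1, BgH×1, Bgh×1, bGH×1, bGh×1, bgH×1, bgh×1
BbGGHh gametes: BGH×2, BGh×2, bGH×2, bGh×2
BbGgHh×BbGGHh grid (8·8=64): BBGGHH=2 BBGGHh=4 BBGGhh=2 BBGgHH=2 BBGgHh=4 BBGghh=2 BbGGHH=4 BbGGHh=8 BbGGhh=4 BbGgHH=4 BbGgHh=8 BbGghh=4 bbGGHH=2 bbGGHh=4 bbGGhh=2 bbGgHH=2 bbGgHh=4 bbGghh=2
BBGghh hits 2/64; gcd=2; 2÷2/64÷2 = 1/32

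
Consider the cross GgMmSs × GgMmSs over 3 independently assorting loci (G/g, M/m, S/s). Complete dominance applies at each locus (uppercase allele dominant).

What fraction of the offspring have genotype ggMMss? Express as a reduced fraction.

GgMmSs gametes: GMS×1, GMs×1, GmS×1, Gms×1, gMS×1, gMs×1, gmS×1, gms×1
GgMmSs gametes: GMS×1, GMs×1, GmS×1, Gms×1, gMS×1, gMs×1, gmS×1, gms×1
GgMmSs×GgMmSs grid (8·8=64): GGMMSS=1 GGMMSs=2 GGMMss=1 GGMmSS=2 GGMmSs=4 GGMmss=2 GGmmSS=1 GGmmSs=2 GGmmss=1 GgMMSS=2 GgMMSs=4 GgMMss=2 GgMmSS=4 GgMmSs=8 GgMmss=4 GgmmSS=2 GgmmSs=4 Ggmmss=2 ggMMSS=1 ggMMSs=2 ggMMss=1 ggMmSS=2 ggMmSs=4 ggMmss=2 ggmmSS=1 ggmmSs=2 ggmmss=1
ggMMss hits 1/64; gcd=1; 1÷1/64÷1 = 1/64

P(ggMMss) = 1/64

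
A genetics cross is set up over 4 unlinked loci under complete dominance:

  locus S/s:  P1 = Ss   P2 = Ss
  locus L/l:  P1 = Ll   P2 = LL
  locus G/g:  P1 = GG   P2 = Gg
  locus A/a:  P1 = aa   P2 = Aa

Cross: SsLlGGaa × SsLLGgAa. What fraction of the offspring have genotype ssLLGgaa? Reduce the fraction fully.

SsLlGGaa gametes: SLGa×4, SlGa×4, sLGa×4, slGa×4
SsLLGgAa gametes: SLGA×2, SLGa×2, SLgA×2, SLga×2, sLGA×2, sLGa×2, sLgA×2, sLga×2
SsLlGGaa×SsLLGgAa grid (16·16=256): SSLLGGAa=8 SSLLGGaa=8 SSLLGgAa=8 SSLLGgaa=8 SSLlGGAa=8 SSLlGGaa=8 SSLlGgAa=8 SSLlGgaa=8 SsLLGGAa=16 SsLLGGaa=16 SsLLGgAa=16 SsLLGgaa=16 SsLlGGAa=16 SsLlGGaa=16 SsLlGgAa=16 SsLlGgaa=16 ssLLGGAa=8 ssLLGGaa=8 ssLLGgAa=8 ssLLGgaa=8 ssLlGGAa=8 ssLlGGaa=8 ssLlGgAa=8 ssLlGgaa=8
ssLLGgaa hits 8/256; gcd=8; 8÷8/256÷8 = 1/32

P(ssLLGgaa) = 1/32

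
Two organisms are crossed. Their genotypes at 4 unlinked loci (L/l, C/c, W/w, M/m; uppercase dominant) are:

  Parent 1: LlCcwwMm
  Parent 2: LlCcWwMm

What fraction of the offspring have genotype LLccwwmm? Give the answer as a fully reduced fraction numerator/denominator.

LlCcwwMm gametes: LCwM×2, LCwm×2, LcwM×2, Lcwm×2, lCwM×2, lCwm×2, lcwM×2, lcwm×2
LlCcWwMm gametes: LCWM×1, LCWm×1, LCwM×1, LCwm×1, LcWM×1, LcWm×1, LcwM×1, Lcwm×1, lCWM×1, lCWm×1, lCwM×1, lCwm×1, lcWM×1, lcWm×1, lcwM×1, lcwm×1
LlCcwwMm×LlCcWwMm grid (16·16=256): LLCCWwMM=2 LLCCWwMm=4 LLCCWwmm=2 LLCCwwMM=2 LLCCwwMm=4 LLCCwwmm=2 LLCcWwMM=4 LLCcWwMm=8 LLCcWwmm=4 LLCcwwMM=4 LLCcwwMm=8 LLCcwwmm=4 LLccWwMM=2 LLccWwMm=4 LLccWwmm=2 LLccwwMM=2 LLccwwMm=4 LLccwwmm=2 LlCCWwMM=4 LlCCWwMm=8 LlCCWwmm=4 LlCCwwMM=4 LlCCwwMm=8 LlCCwwmm=4 LlCcWwMM=8 LlCcWwMm=16 LlCcWwmm=8 LlCcwwMM=8 LlCcwwMm=16 LlCcwwmm=8 LlccWwMM=4 LlccWwMm=8 LlccWwmm=4 LlccwwMM=4 LlccwwMm=8 Llccwwmm=4 llCCWwMM=2 llCCWwMm=4 llCCWwmm=2 llCCwwMM=2 llCCwwMm=4 llCCwwmm=2 llCcWwMM=4 llCcWwMm=8 llCcWwmm=4 llCcwwMM=4 llCcwwMm=8 llCcwwmm=4 llccWwMM=2 llccWwMm=4 llccWwmm=2 llccwwMM=2 llccwwMm=4 llccwwmm=2
LLccwwmm hits 2/256; gcd=2; 2÷2/256÷2 = 1/128

P(LLccwwmm) = 1/128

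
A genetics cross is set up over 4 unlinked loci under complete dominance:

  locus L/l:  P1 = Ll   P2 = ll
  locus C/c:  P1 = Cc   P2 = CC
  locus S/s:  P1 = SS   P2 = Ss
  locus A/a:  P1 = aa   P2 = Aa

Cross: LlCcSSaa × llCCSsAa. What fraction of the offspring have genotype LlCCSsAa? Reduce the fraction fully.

P(LlCCSsAa) = 1/16

LlCcSSaa gametes: LCSa×4, LcSa×4, lCSa×4, lcSa×4
llCCSsAa gametes: lCSA×4, lCSa×4, lCsA×4, lCsa×4
LlCcSSaa×llCCSsAa grid (16·16=256): LlCCSSAa=16 LlCCSSaa=16 LlCCSsAa=16 LlCCSsaa=16 LlCcSSAa=16 LlCcSSaa=16 LlCcSsAa=16 LlCcSsaa=16 llCCSSAa=16 llCCSSaa=16 llCCSsAa=16 llCCSsaa=16 llCcSSAa=16 llCcSSaa=16 llCcSsAa=16 llCcSsaa=16
LlCCSsAa hits 16/256; gcd=16; 16÷16/256÷16 = 1/16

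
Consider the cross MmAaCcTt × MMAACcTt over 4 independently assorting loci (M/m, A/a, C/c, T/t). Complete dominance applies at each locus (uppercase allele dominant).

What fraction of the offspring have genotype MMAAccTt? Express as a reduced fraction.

MmAaCcTt gametes: MACT×1, MACt×1, MAcT×1, MAct×1, MaCT×1, MaCt×1, MacT×1, Mact×1, mACT×1, mACt×1, mAcT×1, mAct×1, maCT×1, maCt×1, macT×1, mact×1
MMAACcTt gametes: MACT×4, MACt×4, MAcT×4, MAct×4
MmAaCcTt×MMAACcTt grid (16·16=256): MMAACCTT=4 MMAACCTt=8 MMAACCtt=4 MMAACcTT=8 MMAACcTt=16 MMAACctt=8 MMAAccTT=4 MMAAccTt=8 MMAAcctt=4 MMAaCCTT=4 MMAaCCTt=8 MMAaCCtt=4 MMAaCcTT=8 MMAaCcTt=16 MMAaCctt=8 MMAaccTT=4 MMAaccTt=8 MMAacctt=4 MmAACCTT=4 MmAACCTt=8 MmAACCtt=4 MmAACcTT=8 MmAACcTt=16 MmAACctt=8 MmAAccTT=4 MmAAccTt=8 MmAAcctt=4 MmAaCCTT=4 MmAaCCTt=8 MmAaCCtt=4 MmAaCcTT=8 MmAaCcTt=16 MmAaCctt=8 MmAaccTT=4 MmAaccTt=8 MmAacctt=4
MMAAccTt hits 8/256; gcd=8; 8÷8/256÷8 = 1/32

P(MMAAccTt) = 1/32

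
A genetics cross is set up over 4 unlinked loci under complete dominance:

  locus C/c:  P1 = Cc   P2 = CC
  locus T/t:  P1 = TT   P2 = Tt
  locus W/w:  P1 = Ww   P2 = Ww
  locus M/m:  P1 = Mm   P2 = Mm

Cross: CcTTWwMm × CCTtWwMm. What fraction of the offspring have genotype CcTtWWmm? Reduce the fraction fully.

CcTTWwMm gametes: CTWM×2, CTWm×2, CTwM×2, CTwm×2, cTWM×2, cTWm×2, cTwM×2, cTwm×2
CCTtWwMm gametes: CTWM×2, CTWm×2, CTwM×2, CTwm×2, CtWM×2, CtWm×2, CtwM×2, Ctwm×2
CcTTWwMm×CCTtWwMm grid (16·16=256): CCTTWWMM=4 CCTTWWMm=8 CCTTWWmm=4 CCTTWwMM=8 CCTTWwMm=16 CCTTWwmm=8 CCTTwwMM=4 CCTTwwMm=8 CCTTwwmm=4 CCTtWWMM=4 CCTtWWMm=8 CCTtWWmm=4 CCTtWwMM=8 CCTtWwMm=16 CCTtWwmm=8 CCTtwwMM=4 CCTtwwMm=8 CCTtwwmm=4 CcTTWWMM=4 CcTTWWMm=8 CcTTWWmm=4 CcTTWwMM=8 CcTTWwMm=16 CcTTWwmm=8 CcTTwwMM=4 CcTTwwMm=8 CcTTwwmm=4 CcTtWWMM=4 CcTtWWMm=8 CcTtWWmm=4 CcTtWwMM=8 CcTtWwMm=16 CcTtWwmm=8 CcTtwwMM=4 CcTtwwMm=8 CcTtwwmm=4
CcTtWWmm hits 4/256; gcd=4; 4÷4/256÷4 = 1/64

P(CcTtWWmm) = 1/64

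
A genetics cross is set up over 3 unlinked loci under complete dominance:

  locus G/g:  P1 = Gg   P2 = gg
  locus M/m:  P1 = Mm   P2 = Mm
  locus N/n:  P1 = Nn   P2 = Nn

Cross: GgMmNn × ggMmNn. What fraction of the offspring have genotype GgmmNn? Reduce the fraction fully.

P(GgmmNn) = 1/16

GgMmNn gametes: GMN×1, GMn×1, GmN×1, Gmn×1, gMN×1, gMn×1, gmN×1, gmn×1
ggMmNn gametes: gMN×2, gMn×2, gmN×2, gmn×2
GgMmNn×ggMmNn grid (8·8=64): GgMMNN=2 GgMMNn=4 GgMMnn=2 GgMmNN=4 GgMmNn=8 GgMmnn=4 GgmmNN=2 GgmmNn=4 Ggmmnn=2 ggMMNN=2 ggMMNn=4 ggMMnn=2 ggMmNN=4 ggMmNn=8 ggMmnn=4 ggmmNN=2 ggmmNn=4 ggmmnn=2
GgmmNn hits 4/64; gcd=4; 4÷4/64÷4 = 1/16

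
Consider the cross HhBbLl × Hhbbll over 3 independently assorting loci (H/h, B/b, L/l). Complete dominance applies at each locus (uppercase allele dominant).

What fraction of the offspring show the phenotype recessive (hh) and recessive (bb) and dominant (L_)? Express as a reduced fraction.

HhBbLl gametes: HBL×1, HBl×1, HbL×1, Hbl×1, hBL×1, hBl×1, hbL×1, hbl×1
Hhbbll gametes: Hbl×4, hbl×4
HhBbLl×Hhbbll grid (8·8=64): HHBbLl=4 HHBbll=4 HHbbLl=4 HHbbll=4 HhBbLl=8 HhBbll=8 HhbbLl=8 Hhbbll=8 hhBbLl=4 hhBbll=4 hhbbLl=4 hhbbll=4
hh bb L_ hits 4/64; gcd=4; 4÷4/64÷4 = 1/16

P(hh bb L_) = 1/16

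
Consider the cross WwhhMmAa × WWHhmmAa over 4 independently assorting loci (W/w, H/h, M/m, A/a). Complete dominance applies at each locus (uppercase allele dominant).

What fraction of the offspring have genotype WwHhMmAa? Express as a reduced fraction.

P(WwHhMmAa) = 1/16

WwhhMmAa gametes: WhMA×2, WhMa×2, WhmA×2, Whma×2, whMA×2, whMa×2, whmA×2, whma×2
WWHhmmAa gametes: WHmA×4, WHma×4, WhmA×4, Whma×4
WwhhMmAa×WWHhmmAa grid (16·16=256): WWHhMmAA=8 WWHhMmAa=16 WWHhMmaa=8 WWHhmmAA=8 WWHhmmAa=16 WWHhmmaa=8 WWhhMmAA=8 WWhhMmAa=16 WWhhMmaa=8 WWhhmmAA=8 WWhhmmAa=16 WWhhmmaa=8 WwHhMmAA=8 WwHhMmAa=16 WwHhMmaa=8 WwHhmmAA=8 WwHhmmAa=16 WwHhmmaa=8 WwhhMmAA=8 WwhhMmAa=16 WwhhMmaa=8 WwhhmmAA=8 WwhhmmAa=16 Wwhhmmaa=8
WwHhMmAa hits 16/256; gcd=16; 16÷16/256÷16 = 1/16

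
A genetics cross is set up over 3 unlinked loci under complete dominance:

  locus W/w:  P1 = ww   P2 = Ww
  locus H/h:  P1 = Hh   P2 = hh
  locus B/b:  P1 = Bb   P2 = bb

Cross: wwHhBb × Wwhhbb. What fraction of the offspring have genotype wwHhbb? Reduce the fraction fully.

wwHhBb gametes: wHB×2, wHb×2, whB×2, whb×2
Wwhhbb gametes: Whb×4, whb×4
wwHhBb×Wwhhbb grid (8·8=64): WwHhBb=8 WwHhbb=8 WwhhBb=8 Wwhhbb=8 wwHhBb=8 wwHhbb=8 wwhhBb=8 wwhhbb=8
wwHhbb hits 8/64; gcd=8; 8÷8/64÷8 = 1/8

P(wwHhbb) = 1/8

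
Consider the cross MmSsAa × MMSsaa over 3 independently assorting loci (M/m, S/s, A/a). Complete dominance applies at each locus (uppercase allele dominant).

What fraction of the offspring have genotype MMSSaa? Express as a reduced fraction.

MmSsAa gametes: MSA×1, MSa×1, MsA×1, Msa×1, mSA×1, mSa×1, msA×1, msa×1
MMSsaa gametes: MSa×4, Msa×4
MmSsAa×MMSsaa grid (8·8=64): MMSSAa=4 MMSSaa=4 MMSsAa=8 MMSsaa=8 MMssAa=4 MMssaa=4 MmSSAa=4 MmSSaa=4 MmSsAa=8 MmSsaa=8 MmssAa=4 Mmssaa=4
MMSSaa hits 4/64; gcd=4; 4÷4/64÷4 = 1/16

P(MMSSaa) = 1/16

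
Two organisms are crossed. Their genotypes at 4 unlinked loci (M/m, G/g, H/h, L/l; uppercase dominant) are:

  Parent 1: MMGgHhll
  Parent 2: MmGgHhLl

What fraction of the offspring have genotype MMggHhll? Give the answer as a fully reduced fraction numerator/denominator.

P(MMggHhll) = 1/32

MMGgHhll gametes: MGHl×4, MGhl×4, MgHl×4, Mghl×4
MmGgHhLl gametes: MGHL×1, MGHl×1, MGhL×1, MGhl×1, MgHL×1, MgHl×1, MghL×1, Mghl×1, mGHL×1, mGHl×1, mGhL×1, mGhl×1, mgHL×1, mgHl×1, mghL×1, mghl×1
MMGgHhll×MmGgHhLl grid (16·16=256): MMGGHHLl=4 MMGGHHll=4 MMGGHhLl=8 MMGGHhll=8 MMGGhhLl=4 MMGGhhll=4 MMGgHHLl=8 MMGgHHll=8 MMGgHhLl=16 MMGgHhll=16 MMGghhLl=8 MMGghhll=8 MMggHHLl=4 MMggHHll=4 MMggHhLl=8 MMggHhll=8 MMgghhLl=4 MMgghhll=4 MmGGHHLl=4 MmGGHHll=4 MmGGHhLl=8 MmGGHhll=8 MmGGhhLl=4 MmGGhhll=4 MmGgHHLl=8 MmGgHHll=8 MmGgHhLl=16 MmGgHhll=16 MmGghhLl=8 MmGghhll=8 MmggHHLl=4 MmggHHll=4 MmggHhLl=8 MmggHhll=8 MmgghhLl=4 Mmgghhll=4
MMggHhll hits 8/256; gcd=8; 8÷8/256÷8 = 1/32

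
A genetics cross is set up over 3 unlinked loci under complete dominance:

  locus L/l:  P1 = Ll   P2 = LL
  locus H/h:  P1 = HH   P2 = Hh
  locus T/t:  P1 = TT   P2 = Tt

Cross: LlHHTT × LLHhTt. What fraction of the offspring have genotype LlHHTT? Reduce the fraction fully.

LlHHTT gametes: LHT×4, lHT×4
LLHhTt gametes: LHT×2, LHt×2, LhT×2, Lht×2
LlHHTT×LLHhTt grid (8·8=64): LLHHTT=8 LLHHTt=8 LLHhTT=8 LLHhTt=8 LlHHTT=8 LlHHTt=8 LlHhTT=8 LlHhTt=8
LlHHTT hits 8/64; gcd=8; 8÷8/64÷8 = 1/8

P(LlHHTT) = 1/8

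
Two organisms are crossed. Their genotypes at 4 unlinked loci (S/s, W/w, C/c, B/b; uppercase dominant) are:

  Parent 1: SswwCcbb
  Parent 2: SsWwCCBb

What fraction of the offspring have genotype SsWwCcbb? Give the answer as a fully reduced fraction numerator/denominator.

P(SsWwCcbb) = 1/16

SswwCcbb gametes: SwCb×4, Swcb×4, swCb×4, swcb×4
SsWwCCBb gametes: SWCB×2, SWCb×2, SwCB×2, SwCb×2, sWCB×2, sWCb×2, swCB×2, swCb×2
SswwCcbb×SsWwCCBb grid (16·16=256): SSWwCCBb=8 SSWwCCbb=8 SSWwCcBb=8 SSWwCcbb=8 SSwwCCBb=8 SSwwCCbb=8 SSwwCcBb=8 SSwwCcbb=8 SsWwCCBb=16 SsWwCCbb=16 SsWwCcBb=16 SsWwCcbb=16 SswwCCBb=16 SswwCCbb=16 SswwCcBb=16 SswwCcbb=16 ssWwCCBb=8 ssWwCCbb=8 ssWwCcBb=8 ssWwCcbb=8 sswwCCBb=8 sswwCCbb=8 sswwCcBb=8 sswwCcbb=8
SsWwCcbb hits 16/256; gcd=16; 16÷16/256÷16 = 1/16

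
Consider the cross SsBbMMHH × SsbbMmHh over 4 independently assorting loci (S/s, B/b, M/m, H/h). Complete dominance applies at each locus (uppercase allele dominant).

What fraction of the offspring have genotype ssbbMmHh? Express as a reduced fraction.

P(ssbbMmHh) = 1/32

SsBbMMHH gametes: SBMH×4, SbMH×4, sBMH×4, sbMH×4
SsbbMmHh gametes: SbMH×2, SbMh×2, SbmH×2, Sbmh×2, sbMH×2, sbMh×2, sbmH×2, sbmh×2
SsBbMMHH×SsbbMmHh grid (16·16=256): SSBbMMHH=8 SSBbMMHh=8 SSBbMmHH=8 SSBbMmHh=8 SSbbMMHH=8 SSbbMMHh=8 SSbbMmHH=8 SSbbMmHh=8 SsBbMMHH=16 SsBbMMHh=16 SsBbMmHH=16 SsBbMmHh=16 SsbbMMHH=16 SsbbMMHh=16 SsbbMmHH=16 SsbbMmHh=16 ssBbMMHH=8 ssBbMMHh=8 ssBbMmHH=8 ssBbMmHh=8 ssbbMMHH=8 ssbbMMHh=8 ssbbMmHH=8 ssbbMmHh=8
ssbbMmHh hits 8/256; gcd=8; 8÷8/256÷8 = 1/32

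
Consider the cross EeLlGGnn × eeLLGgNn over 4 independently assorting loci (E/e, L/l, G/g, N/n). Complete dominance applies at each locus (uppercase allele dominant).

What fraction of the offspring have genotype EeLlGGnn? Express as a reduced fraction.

P(EeLlGGnn) = 1/16

EeLlGGnn gametes: ELGn×4, ElGn×4, eLGn×4, elGn×4
eeLLGgNn gametes: eLGN×4, eLGn×4, eLgN×4, eLgn×4
EeLlGGnn×eeLLGgNn grid (16·16=256): EeLLGGNn=16 EeLLGGnn=16 EeLLGgNn=16 EeLLGgnn=16 EeLlGGNn=16 EeLlGGnn=16 EeLlGgNn=16 EeLlGgnn=16 eeLLGGNn=16 eeLLGGnn=16 eeLLGgNn=16 eeLLGgnn=16 eeLlGGNn=16 eeLlGGnn=16 eeLlGgNn=16 eeLlGgnn=16
EeLlGGnn hits 16/256; gcd=16; 16÷16/256÷16 = 1/16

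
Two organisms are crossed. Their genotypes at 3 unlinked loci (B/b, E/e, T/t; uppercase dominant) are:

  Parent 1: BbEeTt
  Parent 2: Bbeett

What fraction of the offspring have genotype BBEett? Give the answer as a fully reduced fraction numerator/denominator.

BbEeTt gametes: BET×1, BEt×1, BeT×1, Bet×1, bET×1, bEt×1, beT×1, bet×1
Bbeett gametes: Bet×4, bet×4
BbEeTt×Bbeett grid (8·8=64): BBEeTt=4 BBEett=4 BBeeTt=4 BBeett=4 BbEeTt=8 BbEett=8 BbeeTt=8 Bbeett=8 bbEeTt=4 bbEett=4 bbeeTt=4 bbeett=4
BBEett hits 4/64; gcd=4; 4÷4/64÷4 = 1/16

P(BBEett) = 1/16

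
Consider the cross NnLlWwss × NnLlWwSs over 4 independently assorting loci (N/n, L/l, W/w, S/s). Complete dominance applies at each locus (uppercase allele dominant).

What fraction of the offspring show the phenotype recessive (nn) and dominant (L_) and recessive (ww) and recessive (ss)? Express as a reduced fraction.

P(nn L_ ww ss) = 3/128

NnLlWwss gametes: NLWs×2, NLws×2, NlWs×2, Nlws×2, nLWs×2, nLws×2, nlWs×2, nlws×2
NnLlWwSs gametes: NLWS×1, NLWs×1, NLwS×1, NLws×1, NlWS×1, NlWs×1, NlwS×1, Nlws×1, nLWS×1, nLWs×1, nLwS×1, nLws×1, nlWS×1, nlWs×1, nlwS×1, nlws×1
NnLlWwss×NnLlWwSs grid (16·16=256): NNLLWWSs=2 NNLLWWss=2 NNLLWwSs=4 NNLLWwss=4 NNLLwwSs=2 NNLLwwss=2 NNLlWWSs=4 NNLlWWss=4 NNLlWwSs=8 NNLlWwss=8 NNLlwwSs=4 NNLlwwss=4 NNllWWSs=2 NNllWWss=2 NNllWwSs=4 NNllWwss=4 NNllwwSs=2 NNllwwss=2 NnLLWWSs=4 NnLLWWss=4 NnLLWwSs=8 NnLLWwss=8 NnLLwwSs=4 NnLLwwss=4 NnLlWWSs=8 NnLlWWss=8 NnLlWwSs=16 NnLlWwss=16 NnLlwwSs=8 NnLlwwss=8 NnllWWSs=4 NnllWWss=4 NnllWwSs=8 NnllWwss=8 NnllwwSs=4 Nnllwwss=4 nnLLWWSs=2 nnLLWWss=2 nnLLWwSs=4 nnLLWwss=4 nnLLwwSs=2 nnLLwwss=2 nnLlWWSs=4 nnLlWWss=4 nnLlWwSs=8 nnLlWwss=8 nnLlwwSs=4 nnLlwwss=4 nnllWWSs=2 nnllWWss=2 nnllWwSs=4 nnllWwss=4 nnllwwSs=2 nnllwwss=2
nn L_ ww ss hits 6/256; gcd=2; 6÷2/256÷2 = 3/128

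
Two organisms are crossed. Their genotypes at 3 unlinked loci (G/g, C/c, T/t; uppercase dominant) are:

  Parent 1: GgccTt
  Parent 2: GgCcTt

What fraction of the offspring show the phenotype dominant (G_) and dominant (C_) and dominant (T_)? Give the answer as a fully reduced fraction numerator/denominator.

GgccTt gametes: GcT×2, Gct×2, gcT×2, gct×2
GgCcTt gametes: GCT×1, GCt×1, GcT×1, Gct×1, gCT×1, gCt×1, gcT×1, gct×1
GgccTt×GgCcTt grid (8·8=64): GGCcTT=2 GGCcTt=4 GGCctt=2 GGccTT=2 GGccTt=4 GGcctt=2 GgCcTT=4 GgCcTt=8 GgCctt=4 GgccTT=4 GgccTt=8 Ggcctt=4 ggCcTT=2 ggCcTt=4 ggCctt=2 ggccTT=2 ggccTt=4 ggcctt=2
G_ C_ T_ hits 18/64; gcd=2; 18÷2/64÷2 = 9/32

P(G_ C_ T_) = 9/32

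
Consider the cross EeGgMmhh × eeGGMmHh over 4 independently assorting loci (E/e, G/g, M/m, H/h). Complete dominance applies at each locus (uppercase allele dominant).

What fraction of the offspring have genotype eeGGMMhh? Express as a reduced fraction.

EeGgMmhh gametes: EGMh×2, EGmh×2, EgMh×2, Egmh×2, eGMh×2, eGmh×2, egMh×2, egmh×2
eeGGMmHh gametes: eGMH×4, eGMh×4, eGmH×4, eGmh×4
EeGgMmhh×eeGGMmHh grid (16·16=256): EeGGMMHh=8 EeGGMMhh=8 EeGGMmHh=16 EeGGMmhh=16 EeGGmmHh=8 EeGGmmhh=8 EeGgMMHh=8 EeGgMMhh=8 EeGgMmHh=16 EeGgMmhh=16 EeGgmmHh=8 EeGgmmhh=8 eeGGMMHh=8 eeGGMMhh=8 eeGGMmHh=16 eeGGMmhh=16 eeGGmmHh=8 eeGGmmhh=8 eeGgMMHh=8 eeGgMMhh=8 eeGgMmHh=16 eeGgMmhh=16 eeGgmmHh=8 eeGgmmhh=8
eeGGMMhh hits 8/256; gcd=8; 8÷8/256÷8 = 1/32

P(eeGGMMhh) = 1/32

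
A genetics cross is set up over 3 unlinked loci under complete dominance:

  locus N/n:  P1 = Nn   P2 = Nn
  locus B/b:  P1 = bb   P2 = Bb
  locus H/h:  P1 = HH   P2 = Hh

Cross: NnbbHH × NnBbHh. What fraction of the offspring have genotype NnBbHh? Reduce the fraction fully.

P(NnBbHh) = 1/8

NnbbHH gametes: NbH×4, nbH×4
NnBbHh gametes: NBH×1, NBh×1, NbH×1, Nbh×1, nBH×1, nBh×1, nbH×1, nbh×1
NnbbHH×NnBbHh grid (8·8=64): NNBbHH=4 NNBbHh=4 NNbbHH=4 NNbbHh=4 NnBbHH=8 NnBbHh=8 NnbbHH=8 NnbbHh=8 nnBbHH=4 nnBbHh=4 nnbbHH=4 nnbbHh=4
NnBbHh hits 8/64; gcd=8; 8÷8/64÷8 = 1/8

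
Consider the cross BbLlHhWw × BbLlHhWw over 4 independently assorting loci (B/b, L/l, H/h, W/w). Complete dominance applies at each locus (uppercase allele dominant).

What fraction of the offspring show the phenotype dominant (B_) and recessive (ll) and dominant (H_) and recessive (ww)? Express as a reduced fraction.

BbLlHhWw gametes: BLHW×1, BLHw×1, BLhW×1, BLhw×1, BlHW×1, BlHw×1, BlhW×1, Blhw×1, bLHW×1, bLHw×1, bLhW×1, bLhw×1, blHW×1, blHw×1, blhW×1, blhw×1
BbLlHhWw gametes: BLHW×1, BLHw×1, BLhW×1, BLhw×1, BlHW×1, BlHw×1, BlhW×1, Blhw×1, bLHW×1, bLHw×1, bLhW×1, bLhw×1, blHW×1, blHw×1, blhW×1, blhw×1
BbLlHhWw×BbLlHhWw grid (16·16=256): BBLLHHWW=1 BBLLHHWw=2 BBLLHHww=1 BBLLHhWW=2 BBLLHhWw=4 BBLLHhww=2 BBLLhhWW=1 BBLLhhWw=2 BBLLhhww=1 BBLlHHWW=2 BBLlHHWw=4 BBLlHHww=2 BBLlHhWW=4 BBLlHhWw=8 BBLlHhww=4 BBLlhhWW=2 BBLlhhWw=4 BBLlhhww=2 BBllHHWW=1 BBllHHWw=2 BBllHHww=1 BBllHhWW=2 BBllHhWw=4 BBllHhww=2 BBllhhWW=1 BBllhhWw=2 BBllhhww=1 BbLLHHWW=2 BbLLHHWw=4 BbLLHHww=2 BbLLHhWW=4 BbLLHhWw=8 BbLLHhww=4 BbLLhhWW=2 BbLLhhWw=4 BbLLhhww=2 BbLlHHWW=4 BbLlHHWw=8 BbLlHHww=4 BbLlHhWW=8 BbLlHhWw=16 BbLlHhww=8 BbLlhhWW=4 BbLlhhWw=8 BbLlhhww=4 BbllHHWW=2 BbllHHWw=4 BbllHHww=2 BbllHhWW=4 BbllHhWw=8 BbllHhww=4 BbllhhWW=2 BbllhhWw=4 Bbllhhww=2 bbLLHHWW=1 bbLLHHWw=2 bbLLHHww=1 bbLLHhWW=2 bbLLHhWw=4 bbLLHhww=2 bbLLhhWW=1 bbLLhhWw=2 bbLLhhww=1 bbLlHHWW=2 bbLlHHWw=4 bbLlHHww=2 bbLlHhWW=4 bbLlHhWw=8 bbLlHhww=4 bbLlhhWW=2 bbLlhhWw=4 bbLlhhww=2 bbllHHWW=1 bbllHHWw=2 bbllHHww=1 bbllHhWW=2 bbllHhWw=4 bbllHhww=2 bbllhhWW=1 bbllhhWw=2 bbllhhww=1
B_ ll H_ ww hits 9/256; gcd=1; 9÷1/256÷1 = 9/256

P(B_ ll H_ ww) = 9/256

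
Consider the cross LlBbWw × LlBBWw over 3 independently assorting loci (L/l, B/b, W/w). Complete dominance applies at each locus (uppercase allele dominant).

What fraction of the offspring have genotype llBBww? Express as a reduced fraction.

P(llBBww) = 1/32

LlBbWw gametes: LBW×1, LBw×1, LbW×1, Lbw×1, lBW×1, lBw×1, lbW×1, lbw×1
LlBBWw gametes: LBW×2, LBw×2, lBW×2, lBw×2
LlBbWw×LlBBWw grid (8·8=64): LLBBWW=2 LLBBWw=4 LLBBww=2 LLBbWW=2 LLBbWw=4 LLBbww=2 LlBBWW=4 LlBBWw=8 LlBBww=4 LlBbWW=4 LlBbWw=8 LlBbww=4 llBBWW=2 llBBWw=4 llBBww=2 llBbWW=2 llBbWw=4 llBbww=2
llBBww hits 2/64; gcd=2; 2÷2/64÷2 = 1/32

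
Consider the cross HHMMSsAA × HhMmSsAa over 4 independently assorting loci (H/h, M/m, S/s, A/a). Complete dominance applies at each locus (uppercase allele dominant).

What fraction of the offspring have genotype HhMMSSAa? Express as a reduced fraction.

HHMMSsAA gametes: HMSA×8, HMsA×8
HhMmSsAa gametes: HMSA×1, HMSa×1, HMsA×1, HMsa×1, HmSA×1, HmSa×1, HmsA×1, Hmsa×1, hMSA×1, hMSa×1, hMsA×1, hMsa×1, hmSA×1, hmSa×1, hmsA×1, hmsa×1
HHMMSsAA×HhMmSsAa grid (16·16=256): HHMMSSAA=8 HHMMSSAa=8 HHMMSsAA=16 HHMMSsAa=16 HHMMssAA=8 HHMMssAa=8 HHMmSSAA=8 HHMmSSAa=8 HHMmSsAA=16 HHMmSsAa=16 HHMmssAA=8 HHMmssAa=8 HhMMSSAA=8 HhMMSSAa=8 HhMMSsAA=16 HhMMSsAa=16 HhMMssAA=8 HhMMssAa=8 HhMmSSAA=8 HhMmSSAa=8 HhMmSsAA=16 HhMmSsAa=16 HhMmssAA=8 HhMmssAa=8
HhMMSSAa hits 8/256; gcd=8; 8÷8/256÷8 = 1/32

P(HhMMSSAa) = 1/32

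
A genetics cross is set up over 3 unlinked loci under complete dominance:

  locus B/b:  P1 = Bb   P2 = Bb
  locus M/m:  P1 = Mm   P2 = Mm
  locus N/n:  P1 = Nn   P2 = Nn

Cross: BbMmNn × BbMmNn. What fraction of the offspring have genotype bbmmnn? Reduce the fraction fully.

BbMmNn gametes: BMN×1, BMn×1, BmN×1, Bmn×1, bMN×1, bMn×1, bmN×1, bmn×1
BbMmNn gametes: BMN×1, BMn×1, BmN×1, Bmn×1, bMN×1, bMn×1, bmN×1, bmn×1
BbMmNn×BbMmNn grid (8·8=64): BBMMNN=1 BBMMNn=2 BBMMnn=1 BBMmNN=2 BBMmNn=4 BBMmnn=2 BBmmNN=1 BBmmNn=2 BBmmnn=1 BbMMNN=2 BbMMNn=4 BbMMnn=2 BbMmNN=4 BbMmNn=8 BbMmnn=4 BbmmNN=2 BbmmNn=4 Bbmmnn=2 bbMMNN=1 bbMMNn=2 bbMMnn=1 bbMmNN=2 bbMmNn=4 bbMmnn=2 bbmmNN=1 bbmmNn=2 bbmmnn=1
bbmmnn hits 1/64; gcd=1; 1÷1/64÷1 = 1/64

P(bbmmnn) = 1/64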